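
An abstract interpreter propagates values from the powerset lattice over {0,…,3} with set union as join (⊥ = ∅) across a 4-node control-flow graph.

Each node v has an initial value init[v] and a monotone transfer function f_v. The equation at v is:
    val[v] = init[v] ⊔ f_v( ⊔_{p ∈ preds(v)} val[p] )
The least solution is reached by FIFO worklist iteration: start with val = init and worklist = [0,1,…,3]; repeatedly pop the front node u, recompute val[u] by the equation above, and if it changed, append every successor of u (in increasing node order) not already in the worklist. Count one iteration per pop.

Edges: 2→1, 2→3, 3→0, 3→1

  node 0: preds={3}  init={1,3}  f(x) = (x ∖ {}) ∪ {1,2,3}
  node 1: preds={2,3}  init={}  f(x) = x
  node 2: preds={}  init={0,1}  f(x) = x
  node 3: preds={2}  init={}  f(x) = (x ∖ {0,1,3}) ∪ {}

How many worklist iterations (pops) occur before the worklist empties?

Trace (4 dequeues):
  [1] u=0 | in {} | out {1,2,3} | prev {1,3} | push {}
  [2] u=1 | in {0,1} | out {0,1} | prev {} | push {}
  [3] u=2 | in {} | out {0,1} | ==
  [4] u=3 | in {0,1} | out {} | ==

Converged values:
  [0] {1,2,3}
  [1] {0,1}
  [2] {0,1}
  [3] {}

4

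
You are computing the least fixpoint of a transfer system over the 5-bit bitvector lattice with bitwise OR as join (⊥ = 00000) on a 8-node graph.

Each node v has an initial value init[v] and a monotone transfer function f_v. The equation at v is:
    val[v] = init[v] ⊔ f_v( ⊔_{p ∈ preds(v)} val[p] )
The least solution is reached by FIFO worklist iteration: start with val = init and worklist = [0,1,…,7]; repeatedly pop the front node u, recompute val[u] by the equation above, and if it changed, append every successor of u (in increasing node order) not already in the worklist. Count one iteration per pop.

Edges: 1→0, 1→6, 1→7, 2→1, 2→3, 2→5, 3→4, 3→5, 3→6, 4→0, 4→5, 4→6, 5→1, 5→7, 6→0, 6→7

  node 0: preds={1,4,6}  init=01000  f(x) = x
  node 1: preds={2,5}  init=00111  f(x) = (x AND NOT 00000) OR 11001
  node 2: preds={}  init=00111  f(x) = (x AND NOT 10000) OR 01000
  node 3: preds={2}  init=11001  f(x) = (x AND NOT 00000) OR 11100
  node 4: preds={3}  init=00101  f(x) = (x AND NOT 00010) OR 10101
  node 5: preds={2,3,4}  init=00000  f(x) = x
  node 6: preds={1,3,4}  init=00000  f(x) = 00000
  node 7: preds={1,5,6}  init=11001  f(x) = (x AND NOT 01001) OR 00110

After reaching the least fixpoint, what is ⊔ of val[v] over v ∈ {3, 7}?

11111

Iteration log — 10 steps:
  step 1. node 0  ⊔preds=00111  new=01111  old=01000  +wl: 
  step 2. node 1  ⊔preds=00111  new=11111  old=00111  +wl: 0
  step 3. node 2  ⊔preds=00000  new=01111  old=00111  +wl: 1
  step 4. node 3  ⊔preds=01111  new=11111  old=11001  +wl: 
  step 5. node 4  ⊔preds=11111  new=11101  old=00101  +wl: 
  step 6. node 5  ⊔preds=11111  new=11111  old=00000  +wl: 
  step 7. node 6  ⊔preds=11111  new=00000  stable
  step 8. node 7  ⊔preds=11111  new=11111  old=11001  +wl: 
  step 9. node 0  ⊔preds=11111  new=11111  old=01111  +wl: 
  step 10. node 1  ⊔preds=11111  new=11111  stable

Least fixpoint reached:
  node 0: 11111
  node 1: 11111
  node 2: 01111
  node 3: 11111
  node 4: 11101
  node 5: 11111
  node 6: 00000
  node 7: 11111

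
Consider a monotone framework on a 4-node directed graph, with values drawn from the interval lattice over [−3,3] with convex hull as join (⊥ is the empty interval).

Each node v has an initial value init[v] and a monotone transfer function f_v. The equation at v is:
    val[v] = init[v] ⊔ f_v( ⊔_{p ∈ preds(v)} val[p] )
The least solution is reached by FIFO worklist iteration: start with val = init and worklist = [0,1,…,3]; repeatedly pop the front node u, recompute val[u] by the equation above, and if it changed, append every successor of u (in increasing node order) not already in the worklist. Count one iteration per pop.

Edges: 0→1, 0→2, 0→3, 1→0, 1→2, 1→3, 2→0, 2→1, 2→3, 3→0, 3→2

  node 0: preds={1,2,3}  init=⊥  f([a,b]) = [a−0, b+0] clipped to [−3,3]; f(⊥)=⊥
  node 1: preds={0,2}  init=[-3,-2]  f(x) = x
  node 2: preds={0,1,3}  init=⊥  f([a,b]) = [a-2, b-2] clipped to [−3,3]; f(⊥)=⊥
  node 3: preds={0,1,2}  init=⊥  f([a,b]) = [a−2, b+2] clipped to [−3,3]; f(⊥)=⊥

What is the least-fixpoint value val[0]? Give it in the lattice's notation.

Trace (18 dequeues):
  [1] u=0 | in [-3,-2] | out [-3,-2] | prev ⊥ | push {}
  [2] u=1 | in [-3,-2] | out [-3,-2] | ==
  [3] u=2 | in [-3,-2] | out [-3,-3] | prev ⊥ | push {0,1}
  [4] u=3 | in [-3,-2] | out [-3,0] | prev ⊥ | push {2}
  [5] u=0 | in [-3,0] | out [-3,0] | prev [-3,-2] | push {3}
  [6] u=1 | in [-3,0] | out [-3,0] | prev [-3,-2] | push {0}
  [7] u=2 | in [-3,0] | out [-3,-2] | prev [-3,-3] | push {1}
  [8] u=3 | in [-3,0] | out [-3,2] | prev [-3,0] | push {2}
  [9] u=0 | in [-3,2] | out [-3,2] | prev [-3,0] | push {3}
  [10] u=1 | in [-3,2] | out [-3,2] | prev [-3,0] | push {0}
  [11] u=2 | in [-3,2] | out [-3,0] | prev [-3,-2] | push {1}
  [12] u=3 | in [-3,2] | out [-3,3] | prev [-3,2] | push {2}
  [13] u=0 | in [-3,3] | out [-3,3] | prev [-3,2] | push {3}
  [14] u=1 | in [-3,3] | out [-3,3] | prev [-3,2] | push {0}
  [15] u=2 | in [-3,3] | out [-3,1] | prev [-3,0] | push {1}
  [16] u=3 | in [-3,3] | out [-3,3] | ==
  [17] u=0 | in [-3,3] | out [-3,3] | ==
  [18] u=1 | in [-3,3] | out [-3,3] | ==

Converged values:
  [0] [-3,3]
  [1] [-3,3]
  [2] [-3,1]
  [3] [-3,3]

[-3,3]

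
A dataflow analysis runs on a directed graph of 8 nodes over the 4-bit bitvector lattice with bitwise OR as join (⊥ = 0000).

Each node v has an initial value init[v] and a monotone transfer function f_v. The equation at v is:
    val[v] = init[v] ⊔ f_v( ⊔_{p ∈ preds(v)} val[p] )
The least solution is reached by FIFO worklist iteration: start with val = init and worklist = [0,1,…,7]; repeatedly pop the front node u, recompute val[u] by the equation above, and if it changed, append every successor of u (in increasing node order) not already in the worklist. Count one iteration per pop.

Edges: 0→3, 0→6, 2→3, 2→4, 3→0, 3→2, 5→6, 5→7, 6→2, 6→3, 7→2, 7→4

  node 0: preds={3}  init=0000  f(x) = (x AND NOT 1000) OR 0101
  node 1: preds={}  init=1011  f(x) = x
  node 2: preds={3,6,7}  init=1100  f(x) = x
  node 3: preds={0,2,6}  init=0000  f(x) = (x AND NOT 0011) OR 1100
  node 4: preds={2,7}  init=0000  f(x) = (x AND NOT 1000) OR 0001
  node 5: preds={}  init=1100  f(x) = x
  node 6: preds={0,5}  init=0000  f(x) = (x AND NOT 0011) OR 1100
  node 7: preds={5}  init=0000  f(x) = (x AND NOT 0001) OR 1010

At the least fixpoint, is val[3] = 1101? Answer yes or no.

no

Trace (12 dequeues):
  [1] u=0 | in 0000 | out 0101 | prev 0000 | push {}
  [2] u=1 | in 0000 | out 1011 | ==
  [3] u=2 | in 0000 | out 1100 | ==
  [4] u=3 | in 1101 | out 1100 | prev 0000 | push {0,2}
  [5] u=4 | in 1100 | out 0101 | prev 0000 | push {}
  [6] u=5 | in 0000 | out 1100 | ==
  [7] u=6 | in 1101 | out 1100 | prev 0000 | push {3}
  [8] u=7 | in 1100 | out 1110 | prev 0000 | push {4}
  [9] u=0 | in 1100 | out 0101 | ==
  [10] u=2 | in 1110 | out 1110 | prev 1100 | push {}
  [11] u=3 | in 1111 | out 1100 | ==
  [12] u=4 | in 1110 | out 0111 | prev 0101 | push {}

Converged values:
  [0] 0101
  [1] 1011
  [2] 1110
  [3] 1100
  [4] 0111
  [5] 1100
  [6] 1100
  [7] 1110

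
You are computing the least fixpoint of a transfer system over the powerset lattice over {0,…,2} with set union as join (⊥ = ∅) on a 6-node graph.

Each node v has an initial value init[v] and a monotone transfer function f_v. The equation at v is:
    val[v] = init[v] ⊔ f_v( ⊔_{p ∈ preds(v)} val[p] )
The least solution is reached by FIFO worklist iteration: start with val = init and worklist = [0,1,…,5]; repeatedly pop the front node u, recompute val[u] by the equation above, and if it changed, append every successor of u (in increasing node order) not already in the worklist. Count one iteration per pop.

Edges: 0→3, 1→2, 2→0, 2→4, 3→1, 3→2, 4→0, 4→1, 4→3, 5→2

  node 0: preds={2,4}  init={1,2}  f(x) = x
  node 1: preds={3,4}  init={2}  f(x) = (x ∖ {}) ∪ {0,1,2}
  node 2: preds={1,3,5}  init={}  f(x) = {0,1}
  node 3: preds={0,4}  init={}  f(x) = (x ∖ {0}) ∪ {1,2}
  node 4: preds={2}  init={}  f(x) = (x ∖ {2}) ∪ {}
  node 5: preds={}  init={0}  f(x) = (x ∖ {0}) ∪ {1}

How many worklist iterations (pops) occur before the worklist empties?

Worklist (10 pops):
  #1 pop 0: in={} → {1,2} (no change)
  #2 pop 1: in={} → {0,1,2} (was {2}); enqueue []
  #3 pop 2: in={0,1,2} → {0,1} (was {}); enqueue [0]
  #4 pop 3: in={1,2} → {1,2} (was {}); enqueue [1,2]
  #5 pop 4: in={0,1} → {0,1} (was {}); enqueue [3]
  #6 pop 5: in={} → {0,1} (was {0}); enqueue []
  #7 pop 0: in={0,1} → {0,1,2} (was {1,2}); enqueue []
  #8 pop 1: in={0,1,2} → {0,1,2} (no change)
  #9 pop 2: in={0,1,2} → {0,1} (no change)
  #10 pop 3: in={0,1,2} → {1,2} (no change)

Fixpoint:
  val[0] = {0,1,2}
  val[1] = {0,1,2}
  val[2] = {0,1}
  val[3] = {1,2}
  val[4] = {0,1}
  val[5] = {0,1}

10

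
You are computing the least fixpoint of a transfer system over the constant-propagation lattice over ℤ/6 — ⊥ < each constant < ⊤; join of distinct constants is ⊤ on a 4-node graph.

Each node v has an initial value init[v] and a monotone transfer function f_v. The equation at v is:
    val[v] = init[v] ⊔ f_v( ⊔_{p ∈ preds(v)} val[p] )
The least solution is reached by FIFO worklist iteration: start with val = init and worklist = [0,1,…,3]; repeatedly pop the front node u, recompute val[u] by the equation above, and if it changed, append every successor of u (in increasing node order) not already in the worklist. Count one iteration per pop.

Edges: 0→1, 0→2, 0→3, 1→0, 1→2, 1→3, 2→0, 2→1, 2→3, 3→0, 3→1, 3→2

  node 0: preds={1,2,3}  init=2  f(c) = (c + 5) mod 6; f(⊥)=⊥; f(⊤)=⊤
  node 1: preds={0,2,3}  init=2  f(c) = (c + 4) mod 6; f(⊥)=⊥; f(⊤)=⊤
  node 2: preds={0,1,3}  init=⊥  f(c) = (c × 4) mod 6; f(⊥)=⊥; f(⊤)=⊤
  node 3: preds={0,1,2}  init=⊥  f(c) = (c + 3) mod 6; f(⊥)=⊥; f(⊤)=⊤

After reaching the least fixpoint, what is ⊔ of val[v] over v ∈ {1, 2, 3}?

Iteration log — 7 steps:
  step 1. node 0  ⊔preds=2  new=⊤  old=2  +wl: 
  step 2. node 1  ⊔preds=⊤  new=⊤  old=2  +wl: 0
  step 3. node 2  ⊔preds=⊤  new=⊤  old=⊥  +wl: 1
  step 4. node 3  ⊔preds=⊤  new=⊤  old=⊥  +wl: 2
  step 5. node 0  ⊔preds=⊤  new=⊤  stable
  step 6. node 1  ⊔preds=⊤  new=⊤  stable
  step 7. node 2  ⊔preds=⊤  new=⊤  stable

Least fixpoint reached:
  node 0: ⊤
  node 1: ⊤
  node 2: ⊤
  node 3: ⊤

⊤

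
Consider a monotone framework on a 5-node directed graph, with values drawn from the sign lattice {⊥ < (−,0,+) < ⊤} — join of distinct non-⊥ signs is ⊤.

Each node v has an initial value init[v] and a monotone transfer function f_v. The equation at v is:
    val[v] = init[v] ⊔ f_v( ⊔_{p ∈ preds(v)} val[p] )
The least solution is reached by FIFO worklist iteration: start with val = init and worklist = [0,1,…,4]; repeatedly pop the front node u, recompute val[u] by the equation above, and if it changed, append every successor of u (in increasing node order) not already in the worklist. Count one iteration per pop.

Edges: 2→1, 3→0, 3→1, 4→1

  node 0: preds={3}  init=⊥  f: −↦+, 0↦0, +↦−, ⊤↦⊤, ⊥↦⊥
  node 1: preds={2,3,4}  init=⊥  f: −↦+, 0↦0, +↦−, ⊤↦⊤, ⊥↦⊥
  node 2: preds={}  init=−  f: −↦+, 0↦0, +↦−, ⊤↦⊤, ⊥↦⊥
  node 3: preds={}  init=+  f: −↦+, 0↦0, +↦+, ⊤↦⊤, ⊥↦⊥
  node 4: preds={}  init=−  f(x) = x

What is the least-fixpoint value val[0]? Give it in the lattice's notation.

Worklist (5 pops):
  #1 pop 0: in=+ → − (was ⊥); enqueue []
  #2 pop 1: in=⊤ → ⊤ (was ⊥); enqueue []
  #3 pop 2: in=⊥ → − (no change)
  #4 pop 3: in=⊥ → + (no change)
  #5 pop 4: in=⊥ → − (no change)

Fixpoint:
  val[0] = −
  val[1] = ⊤
  val[2] = −
  val[3] = +
  val[4] = −

−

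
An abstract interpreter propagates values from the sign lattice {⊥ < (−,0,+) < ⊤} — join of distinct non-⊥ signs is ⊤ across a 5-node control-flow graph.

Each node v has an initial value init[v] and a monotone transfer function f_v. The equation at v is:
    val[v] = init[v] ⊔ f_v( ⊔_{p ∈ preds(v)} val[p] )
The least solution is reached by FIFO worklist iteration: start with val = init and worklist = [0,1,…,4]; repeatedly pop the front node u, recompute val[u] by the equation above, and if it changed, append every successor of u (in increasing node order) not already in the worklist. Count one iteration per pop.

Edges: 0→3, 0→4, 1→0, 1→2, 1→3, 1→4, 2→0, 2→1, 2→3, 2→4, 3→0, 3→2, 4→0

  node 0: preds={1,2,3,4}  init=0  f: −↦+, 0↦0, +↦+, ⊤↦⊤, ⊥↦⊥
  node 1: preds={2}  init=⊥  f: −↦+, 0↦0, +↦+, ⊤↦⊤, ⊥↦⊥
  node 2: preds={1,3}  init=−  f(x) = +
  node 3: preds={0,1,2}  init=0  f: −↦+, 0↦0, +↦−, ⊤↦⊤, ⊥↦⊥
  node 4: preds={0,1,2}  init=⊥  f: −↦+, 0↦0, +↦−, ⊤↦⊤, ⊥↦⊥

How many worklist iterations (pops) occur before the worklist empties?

Trace (11 dequeues):
  [1] u=0 | in ⊤ | out ⊤ | prev 0 | push {}
  [2] u=1 | in − | out + | prev ⊥ | push {0}
  [3] u=2 | in ⊤ | out ⊤ | prev − | push {1}
  [4] u=3 | in ⊤ | out ⊤ | prev 0 | push {2}
  [5] u=4 | in ⊤ | out ⊤ | prev ⊥ | push {}
  [6] u=0 | in ⊤ | out ⊤ | ==
  [7] u=1 | in ⊤ | out ⊤ | prev + | push {0,3,4}
  [8] u=2 | in ⊤ | out ⊤ | ==
  [9] u=0 | in ⊤ | out ⊤ | ==
  [10] u=3 | in ⊤ | out ⊤ | ==
  [11] u=4 | in ⊤ | out ⊤ | ==

Converged values:
  [0] ⊤
  [1] ⊤
  [2] ⊤
  [3] ⊤
  [4] ⊤

11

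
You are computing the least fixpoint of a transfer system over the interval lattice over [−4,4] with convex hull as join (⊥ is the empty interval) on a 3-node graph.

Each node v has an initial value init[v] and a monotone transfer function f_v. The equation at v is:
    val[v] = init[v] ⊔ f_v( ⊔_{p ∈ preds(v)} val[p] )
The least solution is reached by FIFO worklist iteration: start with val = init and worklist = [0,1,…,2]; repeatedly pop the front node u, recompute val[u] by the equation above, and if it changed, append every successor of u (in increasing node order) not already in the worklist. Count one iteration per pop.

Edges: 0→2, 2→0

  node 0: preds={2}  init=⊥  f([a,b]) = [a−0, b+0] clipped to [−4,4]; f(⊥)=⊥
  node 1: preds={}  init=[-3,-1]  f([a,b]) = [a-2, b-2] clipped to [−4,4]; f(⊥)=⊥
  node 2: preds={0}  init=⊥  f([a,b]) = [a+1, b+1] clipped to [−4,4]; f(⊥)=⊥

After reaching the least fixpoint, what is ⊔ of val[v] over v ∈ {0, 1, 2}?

[-3,-1]

Trace (3 dequeues):
  [1] u=0 | in ⊥ | out ⊥ | ==
  [2] u=1 | in ⊥ | out [-3,-1] | ==
  [3] u=2 | in ⊥ | out ⊥ | ==

Converged values:
  [0] ⊥
  [1] [-3,-1]
  [2] ⊥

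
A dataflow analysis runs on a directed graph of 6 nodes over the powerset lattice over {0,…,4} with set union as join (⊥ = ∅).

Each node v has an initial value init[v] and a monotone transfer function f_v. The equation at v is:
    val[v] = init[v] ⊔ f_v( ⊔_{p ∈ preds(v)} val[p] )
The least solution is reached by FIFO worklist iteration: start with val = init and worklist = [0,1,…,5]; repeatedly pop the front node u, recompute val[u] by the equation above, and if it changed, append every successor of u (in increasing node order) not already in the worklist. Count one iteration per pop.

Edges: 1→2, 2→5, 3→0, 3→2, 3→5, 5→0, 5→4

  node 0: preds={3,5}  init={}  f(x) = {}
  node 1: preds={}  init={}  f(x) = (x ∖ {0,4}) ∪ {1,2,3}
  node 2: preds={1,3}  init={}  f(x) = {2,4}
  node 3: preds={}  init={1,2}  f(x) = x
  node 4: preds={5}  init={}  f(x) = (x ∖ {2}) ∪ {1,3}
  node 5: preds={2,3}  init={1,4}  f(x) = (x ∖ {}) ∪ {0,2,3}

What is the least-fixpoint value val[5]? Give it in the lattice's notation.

Worklist (8 pops):
  #1 pop 0: in={1,2,4} → {} (no change)
  #2 pop 1: in={} → {1,2,3} (was {}); enqueue []
  #3 pop 2: in={1,2,3} → {2,4} (was {}); enqueue []
  #4 pop 3: in={} → {1,2} (no change)
  #5 pop 4: in={1,4} → {1,3,4} (was {}); enqueue []
  #6 pop 5: in={1,2,4} → {0,1,2,3,4} (was {1,4}); enqueue [0,4]
  #7 pop 0: in={0,1,2,3,4} → {} (no change)
  #8 pop 4: in={0,1,2,3,4} → {0,1,3,4} (was {1,3,4}); enqueue []

Fixpoint:
  val[0] = {}
  val[1] = {1,2,3}
  val[2] = {2,4}
  val[3] = {1,2}
  val[4] = {0,1,3,4}
  val[5] = {0,1,2,3,4}

{0,1,2,3,4}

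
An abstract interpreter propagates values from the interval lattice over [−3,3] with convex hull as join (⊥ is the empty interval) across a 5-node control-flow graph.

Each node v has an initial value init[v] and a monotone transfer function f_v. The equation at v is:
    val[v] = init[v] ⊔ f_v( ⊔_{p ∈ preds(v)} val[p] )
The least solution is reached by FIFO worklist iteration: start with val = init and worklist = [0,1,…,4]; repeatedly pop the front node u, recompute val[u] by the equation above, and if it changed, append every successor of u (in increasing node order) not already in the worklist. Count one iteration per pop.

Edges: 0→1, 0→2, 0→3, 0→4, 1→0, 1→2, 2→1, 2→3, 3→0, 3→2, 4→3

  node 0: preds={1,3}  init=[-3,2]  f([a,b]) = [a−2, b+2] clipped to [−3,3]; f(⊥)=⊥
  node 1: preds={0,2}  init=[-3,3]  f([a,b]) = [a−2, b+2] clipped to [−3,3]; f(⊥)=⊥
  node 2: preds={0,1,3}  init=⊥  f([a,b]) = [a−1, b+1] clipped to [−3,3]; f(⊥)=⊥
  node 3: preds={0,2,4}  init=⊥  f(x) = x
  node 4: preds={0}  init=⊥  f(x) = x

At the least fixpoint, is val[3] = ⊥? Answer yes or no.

Worklist (9 pops):
  #1 pop 0: in=[-3,3] → [-3,3] (was [-3,2]); enqueue []
  #2 pop 1: in=[-3,3] → [-3,3] (no change)
  #3 pop 2: in=[-3,3] → [-3,3] (was ⊥); enqueue [1]
  #4 pop 3: in=[-3,3] → [-3,3] (was ⊥); enqueue [0,2]
  #5 pop 4: in=[-3,3] → [-3,3] (was ⊥); enqueue [3]
  #6 pop 1: in=[-3,3] → [-3,3] (no change)
  #7 pop 0: in=[-3,3] → [-3,3] (no change)
  #8 pop 2: in=[-3,3] → [-3,3] (no change)
  #9 pop 3: in=[-3,3] → [-3,3] (no change)

Fixpoint:
  val[0] = [-3,3]
  val[1] = [-3,3]
  val[2] = [-3,3]
  val[3] = [-3,3]
  val[4] = [-3,3]

no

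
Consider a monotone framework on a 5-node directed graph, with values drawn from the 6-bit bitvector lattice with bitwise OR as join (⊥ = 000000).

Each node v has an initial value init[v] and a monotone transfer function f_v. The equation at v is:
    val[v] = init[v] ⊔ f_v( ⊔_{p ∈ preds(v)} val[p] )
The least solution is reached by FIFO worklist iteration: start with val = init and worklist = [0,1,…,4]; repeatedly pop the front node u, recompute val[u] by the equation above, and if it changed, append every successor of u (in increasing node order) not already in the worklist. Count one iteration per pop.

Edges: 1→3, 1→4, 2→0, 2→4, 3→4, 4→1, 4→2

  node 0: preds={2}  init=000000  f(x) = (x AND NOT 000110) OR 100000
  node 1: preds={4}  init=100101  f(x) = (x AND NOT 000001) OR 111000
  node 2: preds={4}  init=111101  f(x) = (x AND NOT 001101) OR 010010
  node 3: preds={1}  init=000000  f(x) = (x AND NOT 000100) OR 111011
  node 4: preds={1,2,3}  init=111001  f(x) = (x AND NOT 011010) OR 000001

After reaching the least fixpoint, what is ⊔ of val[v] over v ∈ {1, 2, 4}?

Trace (8 dequeues):
  [1] u=0 | in 111101 | out 111001 | prev 000000 | push {}
  [2] u=1 | in 111001 | out 111101 | prev 100101 | push {}
  [3] u=2 | in 111001 | out 111111 | prev 111101 | push {0}
  [4] u=3 | in 111101 | out 111011 | prev 000000 | push {}
  [5] u=4 | in 111111 | out 111101 | prev 111001 | push {1,2}
  [6] u=0 | in 111111 | out 111001 | ==
  [7] u=1 | in 111101 | out 111101 | ==
  [8] u=2 | in 111101 | out 111111 | ==

Converged values:
  [0] 111001
  [1] 111101
  [2] 111111
  [3] 111011
  [4] 111101

111111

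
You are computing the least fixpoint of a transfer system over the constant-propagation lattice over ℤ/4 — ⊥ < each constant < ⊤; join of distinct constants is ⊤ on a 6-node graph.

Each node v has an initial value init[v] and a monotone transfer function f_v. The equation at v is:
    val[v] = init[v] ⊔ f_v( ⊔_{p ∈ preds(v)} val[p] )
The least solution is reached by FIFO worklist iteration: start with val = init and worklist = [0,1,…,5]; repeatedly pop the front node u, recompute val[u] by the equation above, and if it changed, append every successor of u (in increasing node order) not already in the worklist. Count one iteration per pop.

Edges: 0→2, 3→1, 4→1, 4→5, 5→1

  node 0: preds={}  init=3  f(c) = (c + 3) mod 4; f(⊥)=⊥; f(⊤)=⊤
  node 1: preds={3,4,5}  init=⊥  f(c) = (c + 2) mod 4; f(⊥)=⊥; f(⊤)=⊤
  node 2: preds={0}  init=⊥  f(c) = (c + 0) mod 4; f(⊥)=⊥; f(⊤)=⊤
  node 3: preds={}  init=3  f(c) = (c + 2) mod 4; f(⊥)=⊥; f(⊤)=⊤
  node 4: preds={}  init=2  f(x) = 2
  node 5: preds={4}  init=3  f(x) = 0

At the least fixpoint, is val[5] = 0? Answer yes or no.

Iteration log — 7 steps:
  step 1. node 0  ⊔preds=⊥  new=3  stable
  step 2. node 1  ⊔preds=⊤  new=⊤  old=⊥  +wl: 
  step 3. node 2  ⊔preds=3  new=3  old=⊥  +wl: 
  step 4. node 3  ⊔preds=⊥  new=3  stable
  step 5. node 4  ⊔preds=⊥  new=2  stable
  step 6. node 5  ⊔preds=2  new=⊤  old=3  +wl: 1
  step 7. node 1  ⊔preds=⊤  new=⊤  stable

Least fixpoint reached:
  node 0: 3
  node 1: ⊤
  node 2: 3
  node 3: 3
  node 4: 2
  node 5: ⊤

no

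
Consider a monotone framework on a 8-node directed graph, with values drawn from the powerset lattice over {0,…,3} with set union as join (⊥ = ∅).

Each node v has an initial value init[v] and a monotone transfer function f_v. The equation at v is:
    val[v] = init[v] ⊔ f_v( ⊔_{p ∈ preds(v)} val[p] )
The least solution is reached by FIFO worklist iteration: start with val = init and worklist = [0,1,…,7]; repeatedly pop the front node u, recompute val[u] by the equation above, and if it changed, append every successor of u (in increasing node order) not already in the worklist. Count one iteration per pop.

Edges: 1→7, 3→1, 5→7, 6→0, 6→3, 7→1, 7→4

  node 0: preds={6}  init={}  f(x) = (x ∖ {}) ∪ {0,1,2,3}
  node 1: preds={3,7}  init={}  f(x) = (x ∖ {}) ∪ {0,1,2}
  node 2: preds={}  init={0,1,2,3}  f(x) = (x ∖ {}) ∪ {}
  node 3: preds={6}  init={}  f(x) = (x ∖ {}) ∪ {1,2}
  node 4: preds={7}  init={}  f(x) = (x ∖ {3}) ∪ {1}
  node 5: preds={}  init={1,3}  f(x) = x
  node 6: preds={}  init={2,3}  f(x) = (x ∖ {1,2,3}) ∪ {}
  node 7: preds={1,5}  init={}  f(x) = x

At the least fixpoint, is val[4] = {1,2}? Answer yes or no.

no

Trace (11 dequeues):
  [1] u=0 | in {2,3} | out {0,1,2,3} | prev {} | push {}
  [2] u=1 | in {} | out {0,1,2} | prev {} | push {}
  [3] u=2 | in {} | out {0,1,2,3} | ==
  [4] u=3 | in {2,3} | out {1,2,3} | prev {} | push {1}
  [5] u=4 | in {} | out {1} | prev {} | push {}
  [6] u=5 | in {} | out {1,3} | ==
  [7] u=6 | in {} | out {2,3} | ==
  [8] u=7 | in {0,1,2,3} | out {0,1,2,3} | prev {} | push {4}
  [9] u=1 | in {0,1,2,3} | out {0,1,2,3} | prev {0,1,2} | push {7}
  [10] u=4 | in {0,1,2,3} | out {0,1,2} | prev {1} | push {}
  [11] u=7 | in {0,1,2,3} | out {0,1,2,3} | ==

Converged values:
  [0] {0,1,2,3}
  [1] {0,1,2,3}
  [2] {0,1,2,3}
  [3] {1,2,3}
  [4] {0,1,2}
  [5] {1,3}
  [6] {2,3}
  [7] {0,1,2,3}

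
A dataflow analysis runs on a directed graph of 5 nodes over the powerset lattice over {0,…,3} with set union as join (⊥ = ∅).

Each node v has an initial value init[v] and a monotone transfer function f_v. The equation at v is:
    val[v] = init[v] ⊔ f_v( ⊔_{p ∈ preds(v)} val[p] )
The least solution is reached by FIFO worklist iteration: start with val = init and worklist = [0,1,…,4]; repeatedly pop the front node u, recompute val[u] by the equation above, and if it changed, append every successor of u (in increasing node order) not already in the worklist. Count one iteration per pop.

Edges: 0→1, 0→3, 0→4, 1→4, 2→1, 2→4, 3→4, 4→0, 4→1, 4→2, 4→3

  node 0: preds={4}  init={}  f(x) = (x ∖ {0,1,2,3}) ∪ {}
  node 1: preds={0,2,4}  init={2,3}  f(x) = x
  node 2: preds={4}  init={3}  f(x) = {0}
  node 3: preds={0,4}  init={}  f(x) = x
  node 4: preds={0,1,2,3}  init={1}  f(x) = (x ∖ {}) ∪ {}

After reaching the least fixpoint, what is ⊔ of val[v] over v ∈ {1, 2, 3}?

Worklist (10 pops):
  #1 pop 0: in={1} → {} (no change)
  #2 pop 1: in={1,3} → {1,2,3} (was {2,3}); enqueue []
  #3 pop 2: in={1} → {0,3} (was {3}); enqueue [1]
  #4 pop 3: in={1} → {1} (was {}); enqueue []
  #5 pop 4: in={0,1,2,3} → {0,1,2,3} (was {1}); enqueue [0,2,3]
  #6 pop 1: in={0,1,2,3} → {0,1,2,3} (was {1,2,3}); enqueue [4]
  #7 pop 0: in={0,1,2,3} → {} (no change)
  #8 pop 2: in={0,1,2,3} → {0,3} (no change)
  #9 pop 3: in={0,1,2,3} → {0,1,2,3} (was {1}); enqueue []
  #10 pop 4: in={0,1,2,3} → {0,1,2,3} (no change)

Fixpoint:
  val[0] = {}
  val[1] = {0,1,2,3}
  val[2] = {0,3}
  val[3] = {0,1,2,3}
  val[4] = {0,1,2,3}

{0,1,2,3}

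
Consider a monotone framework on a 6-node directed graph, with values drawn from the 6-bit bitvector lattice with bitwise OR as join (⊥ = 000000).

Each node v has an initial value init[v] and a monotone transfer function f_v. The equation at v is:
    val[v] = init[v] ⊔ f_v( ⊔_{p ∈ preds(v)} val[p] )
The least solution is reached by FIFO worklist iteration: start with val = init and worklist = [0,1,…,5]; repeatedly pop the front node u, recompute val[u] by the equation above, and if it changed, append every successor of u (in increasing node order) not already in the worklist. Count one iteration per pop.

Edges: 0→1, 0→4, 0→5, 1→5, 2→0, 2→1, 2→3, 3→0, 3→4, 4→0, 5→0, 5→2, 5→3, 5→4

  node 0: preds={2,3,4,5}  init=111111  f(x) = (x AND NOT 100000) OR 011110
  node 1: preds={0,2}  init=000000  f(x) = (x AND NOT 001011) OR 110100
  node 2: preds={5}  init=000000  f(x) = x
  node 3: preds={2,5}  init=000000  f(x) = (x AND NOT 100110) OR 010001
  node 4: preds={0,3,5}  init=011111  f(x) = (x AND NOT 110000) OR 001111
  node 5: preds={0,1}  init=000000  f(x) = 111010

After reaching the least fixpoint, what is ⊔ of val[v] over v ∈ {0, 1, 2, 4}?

Trace (12 dequeues):
  [1] u=0 | in 011111 | out 111111 | ==
  [2] u=1 | in 111111 | out 110100 | prev 000000 | push {}
  [3] u=2 | in 000000 | out 000000 | ==
  [4] u=3 | in 000000 | out 010001 | prev 000000 | push {0}
  [5] u=4 | in 111111 | out 011111 | ==
  [6] u=5 | in 111111 | out 111010 | prev 000000 | push {2,3,4}
  [7] u=0 | in 111111 | out 111111 | ==
  [8] u=2 | in 111010 | out 111010 | prev 000000 | push {0,1}
  [9] u=3 | in 111010 | out 011001 | prev 010001 | push {}
  [10] u=4 | in 111111 | out 011111 | ==
  [11] u=0 | in 111111 | out 111111 | ==
  [12] u=1 | in 111111 | out 110100 | ==

Converged values:
  [0] 111111
  [1] 110100
  [2] 111010
  [3] 011001
  [4] 011111
  [5] 111010

111111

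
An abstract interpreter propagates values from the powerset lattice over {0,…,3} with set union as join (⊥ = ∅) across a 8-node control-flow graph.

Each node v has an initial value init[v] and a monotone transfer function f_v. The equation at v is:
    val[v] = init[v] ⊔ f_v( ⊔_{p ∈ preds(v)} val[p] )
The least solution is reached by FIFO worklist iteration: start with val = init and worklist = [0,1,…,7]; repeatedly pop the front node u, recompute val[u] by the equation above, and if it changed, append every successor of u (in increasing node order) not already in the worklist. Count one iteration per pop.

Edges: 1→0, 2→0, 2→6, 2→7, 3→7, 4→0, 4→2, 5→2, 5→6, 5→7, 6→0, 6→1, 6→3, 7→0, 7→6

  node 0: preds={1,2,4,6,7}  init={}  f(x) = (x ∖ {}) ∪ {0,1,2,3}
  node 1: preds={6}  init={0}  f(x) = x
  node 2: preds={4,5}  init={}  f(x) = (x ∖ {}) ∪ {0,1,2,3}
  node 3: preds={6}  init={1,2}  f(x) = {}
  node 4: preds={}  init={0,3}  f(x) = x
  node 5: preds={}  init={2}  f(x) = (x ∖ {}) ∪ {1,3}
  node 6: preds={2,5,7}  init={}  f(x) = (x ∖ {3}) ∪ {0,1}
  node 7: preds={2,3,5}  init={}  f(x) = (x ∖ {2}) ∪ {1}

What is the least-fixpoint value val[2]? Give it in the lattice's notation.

Iteration log — 14 steps:
  step 1. node 0  ⊔preds={0,3}  new={0,1,2,3}  old={}  +wl: 
  step 2. node 1  ⊔preds={}  new={0}  stable
  step 3. node 2  ⊔preds={0,2,3}  new={0,1,2,3}  old={}  +wl: 0
  step 4. node 3  ⊔preds={}  new={1,2}  stable
  step 5. node 4  ⊔preds={}  new={0,3}  stable
  step 6. node 5  ⊔preds={}  new={1,2,3}  old={2}  +wl: 2
  step 7. node 6  ⊔preds={0,1,2,3}  new={0,1,2}  old={}  +wl: 1,3
  step 8. node 7  ⊔preds={0,1,2,3}  new={0,1,3}  old={}  +wl: 6
  step 9. node 0  ⊔preds={0,1,2,3}  new={0,1,2,3}  stable
  step 10. node 2  ⊔preds={0,1,2,3}  new={0,1,2,3}  stable
  step 11. node 1  ⊔preds={0,1,2}  new={0,1,2}  old={0}  +wl: 0
  step 12. node 3  ⊔preds={0,1,2}  new={1,2}  stable
  step 13. node 6  ⊔preds={0,1,2,3}  new={0,1,2}  stable
  step 14. node 0  ⊔preds={0,1,2,3}  new={0,1,2,3}  stable

Least fixpoint reached:
  node 0: {0,1,2,3}
  node 1: {0,1,2}
  node 2: {0,1,2,3}
  node 3: {1,2}
  node 4: {0,3}
  node 5: {1,2,3}
  node 6: {0,1,2}
  node 7: {0,1,3}

{0,1,2,3}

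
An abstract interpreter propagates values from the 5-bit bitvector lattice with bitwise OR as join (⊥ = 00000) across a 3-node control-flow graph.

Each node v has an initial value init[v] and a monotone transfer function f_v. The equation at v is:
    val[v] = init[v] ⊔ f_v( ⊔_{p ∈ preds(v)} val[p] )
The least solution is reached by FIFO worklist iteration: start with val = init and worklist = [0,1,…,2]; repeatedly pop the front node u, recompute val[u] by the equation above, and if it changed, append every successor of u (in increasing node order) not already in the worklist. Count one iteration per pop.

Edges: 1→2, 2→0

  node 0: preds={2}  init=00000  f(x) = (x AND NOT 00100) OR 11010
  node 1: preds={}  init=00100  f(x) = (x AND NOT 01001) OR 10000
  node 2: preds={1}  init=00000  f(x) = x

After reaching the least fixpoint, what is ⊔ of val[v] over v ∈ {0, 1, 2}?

11110

Trace (4 dequeues):
  [1] u=0 | in 00000 | out 11010 | prev 00000 | push {}
  [2] u=1 | in 00000 | out 10100 | prev 00100 | push {}
  [3] u=2 | in 10100 | out 10100 | prev 00000 | push {0}
  [4] u=0 | in 10100 | out 11010 | ==

Converged values:
  [0] 11010
  [1] 10100
  [2] 10100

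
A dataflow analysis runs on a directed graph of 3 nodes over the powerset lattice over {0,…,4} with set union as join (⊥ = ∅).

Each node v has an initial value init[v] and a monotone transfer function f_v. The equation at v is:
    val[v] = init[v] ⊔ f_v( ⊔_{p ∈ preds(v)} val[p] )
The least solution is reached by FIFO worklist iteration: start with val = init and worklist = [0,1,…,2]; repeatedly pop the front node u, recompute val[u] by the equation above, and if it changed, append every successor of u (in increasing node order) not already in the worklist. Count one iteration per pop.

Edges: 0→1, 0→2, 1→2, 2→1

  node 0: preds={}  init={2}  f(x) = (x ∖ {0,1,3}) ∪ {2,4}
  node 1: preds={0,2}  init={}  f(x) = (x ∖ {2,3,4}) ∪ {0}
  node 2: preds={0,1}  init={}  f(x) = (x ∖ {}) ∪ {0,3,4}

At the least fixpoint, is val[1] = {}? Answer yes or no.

Worklist (4 pops):
  #1 pop 0: in={} → {2,4} (was {2}); enqueue []
  #2 pop 1: in={2,4} → {0} (was {}); enqueue []
  #3 pop 2: in={0,2,4} → {0,2,3,4} (was {}); enqueue [1]
  #4 pop 1: in={0,2,3,4} → {0} (no change)

Fixpoint:
  val[0] = {2,4}
  val[1] = {0}
  val[2] = {0,2,3,4}

no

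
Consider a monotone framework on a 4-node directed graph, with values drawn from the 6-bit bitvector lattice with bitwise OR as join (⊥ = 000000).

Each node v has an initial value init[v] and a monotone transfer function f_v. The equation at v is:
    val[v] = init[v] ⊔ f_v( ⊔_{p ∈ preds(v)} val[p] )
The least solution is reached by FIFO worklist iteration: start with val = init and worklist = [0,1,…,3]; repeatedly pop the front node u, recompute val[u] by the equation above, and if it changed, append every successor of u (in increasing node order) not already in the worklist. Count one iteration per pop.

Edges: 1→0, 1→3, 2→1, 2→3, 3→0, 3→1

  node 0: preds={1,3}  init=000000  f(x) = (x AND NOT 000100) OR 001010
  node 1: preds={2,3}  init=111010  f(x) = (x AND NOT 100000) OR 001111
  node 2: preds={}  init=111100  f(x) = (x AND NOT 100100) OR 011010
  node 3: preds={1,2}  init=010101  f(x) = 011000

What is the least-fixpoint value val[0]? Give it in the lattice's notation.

111011

Worklist (6 pops):
  #1 pop 0: in=111111 → 111011 (was 000000); enqueue []
  #2 pop 1: in=111101 → 111111 (was 111010); enqueue [0]
  #3 pop 2: in=000000 → 111110 (was 111100); enqueue [1]
  #4 pop 3: in=111111 → 011101 (was 010101); enqueue []
  #5 pop 0: in=111111 → 111011 (no change)
  #6 pop 1: in=111111 → 111111 (no change)

Fixpoint:
  val[0] = 111011
  val[1] = 111111
  val[2] = 111110
  val[3] = 011101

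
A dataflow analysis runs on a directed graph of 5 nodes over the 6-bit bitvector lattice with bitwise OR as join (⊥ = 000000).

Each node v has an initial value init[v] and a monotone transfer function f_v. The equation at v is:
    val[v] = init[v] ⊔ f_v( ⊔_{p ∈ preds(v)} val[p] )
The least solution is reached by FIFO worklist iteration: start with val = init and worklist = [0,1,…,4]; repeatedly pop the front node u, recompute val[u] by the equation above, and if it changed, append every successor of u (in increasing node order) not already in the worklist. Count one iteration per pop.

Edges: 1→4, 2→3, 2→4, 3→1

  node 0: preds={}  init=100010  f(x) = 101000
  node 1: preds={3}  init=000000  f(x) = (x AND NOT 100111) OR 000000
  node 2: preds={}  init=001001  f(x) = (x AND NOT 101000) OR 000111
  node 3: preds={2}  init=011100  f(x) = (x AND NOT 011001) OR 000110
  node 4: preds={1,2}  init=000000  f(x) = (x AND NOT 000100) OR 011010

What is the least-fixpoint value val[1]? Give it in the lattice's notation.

011000

Iteration log — 6 steps:
  step 1. node 0  ⊔preds=000000  new=101010  old=100010  +wl: 
  step 2. node 1  ⊔preds=011100  new=011000  old=000000  +wl: 
  step 3. node 2  ⊔preds=000000  new=001111  old=001001  +wl: 
  step 4. node 3  ⊔preds=001111  new=011110  old=011100  +wl: 1
  step 5. node 4  ⊔preds=011111  new=011011  old=000000  +wl: 
  step 6. node 1  ⊔preds=011110  new=011000  stable

Least fixpoint reached:
  node 0: 101010
  node 1: 011000
  node 2: 001111
  node 3: 011110
  node 4: 011011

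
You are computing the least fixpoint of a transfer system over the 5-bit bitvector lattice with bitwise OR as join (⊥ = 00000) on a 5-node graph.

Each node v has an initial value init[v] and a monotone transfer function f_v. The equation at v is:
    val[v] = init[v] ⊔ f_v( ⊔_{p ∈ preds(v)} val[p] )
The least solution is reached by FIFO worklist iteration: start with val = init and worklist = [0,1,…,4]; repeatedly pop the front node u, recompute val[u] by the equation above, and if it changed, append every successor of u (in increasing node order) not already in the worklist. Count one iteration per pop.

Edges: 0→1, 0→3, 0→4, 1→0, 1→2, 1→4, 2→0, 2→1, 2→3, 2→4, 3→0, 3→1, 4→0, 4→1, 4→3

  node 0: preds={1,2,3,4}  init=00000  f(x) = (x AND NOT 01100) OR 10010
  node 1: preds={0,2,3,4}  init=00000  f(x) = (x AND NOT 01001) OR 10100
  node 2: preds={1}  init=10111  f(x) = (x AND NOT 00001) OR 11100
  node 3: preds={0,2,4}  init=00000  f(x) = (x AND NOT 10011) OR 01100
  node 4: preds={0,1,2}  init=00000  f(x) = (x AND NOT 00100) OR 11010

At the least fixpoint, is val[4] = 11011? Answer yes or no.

yes

Trace (8 dequeues):
  [1] u=0 | in 10111 | out 10011 | prev 00000 | push {}
  [2] u=1 | in 10111 | out 10110 | prev 00000 | push {0}
  [3] u=2 | in 10110 | out 11111 | prev 10111 | push {1}
  [4] u=3 | in 11111 | out 01100 | prev 00000 | push {}
  [5] u=4 | in 11111 | out 11011 | prev 00000 | push {3}
  [6] u=0 | in 11111 | out 10011 | ==
  [7] u=1 | in 11111 | out 10110 | ==
  [8] u=3 | in 11111 | out 01100 | ==

Converged values:
  [0] 10011
  [1] 10110
  [2] 11111
  [3] 01100
  [4] 11011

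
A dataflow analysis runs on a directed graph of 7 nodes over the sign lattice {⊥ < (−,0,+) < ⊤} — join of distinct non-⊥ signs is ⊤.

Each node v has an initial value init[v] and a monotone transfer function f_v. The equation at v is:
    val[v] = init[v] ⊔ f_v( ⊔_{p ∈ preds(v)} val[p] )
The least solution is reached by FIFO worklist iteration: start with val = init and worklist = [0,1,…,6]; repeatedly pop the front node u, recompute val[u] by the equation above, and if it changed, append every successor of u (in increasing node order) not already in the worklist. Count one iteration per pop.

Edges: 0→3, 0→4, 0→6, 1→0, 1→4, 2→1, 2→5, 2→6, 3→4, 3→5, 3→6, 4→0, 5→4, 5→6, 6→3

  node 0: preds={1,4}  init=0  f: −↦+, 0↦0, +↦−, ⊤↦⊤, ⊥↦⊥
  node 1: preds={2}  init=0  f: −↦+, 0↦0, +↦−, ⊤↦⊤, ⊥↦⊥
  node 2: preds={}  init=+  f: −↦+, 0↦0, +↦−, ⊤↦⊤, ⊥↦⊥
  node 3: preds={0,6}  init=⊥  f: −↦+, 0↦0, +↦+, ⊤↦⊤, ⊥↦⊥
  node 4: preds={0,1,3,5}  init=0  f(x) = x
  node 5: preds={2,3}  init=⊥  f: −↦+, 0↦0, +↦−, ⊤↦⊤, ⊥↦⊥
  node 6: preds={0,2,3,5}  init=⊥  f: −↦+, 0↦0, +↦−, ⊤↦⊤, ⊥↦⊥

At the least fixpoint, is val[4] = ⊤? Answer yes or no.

Iteration log — 13 steps:
  step 1. node 0  ⊔preds=0  new=0  stable
  step 2. node 1  ⊔preds=+  new=⊤  old=0  +wl: 0
  step 3. node 2  ⊔preds=⊥  new=+  stable
  step 4. node 3  ⊔preds=0  new=0  old=⊥  +wl: 
  step 5. node 4  ⊔preds=⊤  new=⊤  old=0  +wl: 
  step 6. node 5  ⊔preds=⊤  new=⊤  old=⊥  +wl: 4
  step 7. node 6  ⊔preds=⊤  new=⊤  old=⊥  +wl: 3
  step 8. node 0  ⊔preds=⊤  new=⊤  old=0  +wl: 6
  step 9. node 4  ⊔preds=⊤  new=⊤  stable
  step 10. node 3  ⊔preds=⊤  new=⊤  old=0  +wl: 4,5
  step 11. node 6  ⊔preds=⊤  new=⊤  stable
  step 12. node 4  ⊔preds=⊤  new=⊤  stable
  step 13. node 5  ⊔preds=⊤  new=⊤  stable

Least fixpoint reached:
  node 0: ⊤
  node 1: ⊤
  node 2: +
  node 3: ⊤
  node 4: ⊤
  node 5: ⊤
  node 6: ⊤

yes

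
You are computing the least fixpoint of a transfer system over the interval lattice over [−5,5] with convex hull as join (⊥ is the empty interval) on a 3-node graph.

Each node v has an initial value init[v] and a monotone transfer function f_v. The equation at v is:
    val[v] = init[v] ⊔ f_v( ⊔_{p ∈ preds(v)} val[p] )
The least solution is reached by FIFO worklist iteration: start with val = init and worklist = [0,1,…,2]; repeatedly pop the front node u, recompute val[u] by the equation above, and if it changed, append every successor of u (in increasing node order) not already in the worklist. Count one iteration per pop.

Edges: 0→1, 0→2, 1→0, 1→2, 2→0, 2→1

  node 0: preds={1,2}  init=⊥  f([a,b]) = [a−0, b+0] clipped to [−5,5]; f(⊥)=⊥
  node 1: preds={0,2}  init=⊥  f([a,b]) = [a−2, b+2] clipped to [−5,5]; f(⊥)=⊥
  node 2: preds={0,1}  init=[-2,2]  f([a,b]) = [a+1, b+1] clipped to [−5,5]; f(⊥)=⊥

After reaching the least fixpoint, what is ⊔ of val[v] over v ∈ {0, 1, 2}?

[-5,5]

Trace (9 dequeues):
  [1] u=0 | in [-2,2] | out [-2,2] | prev ⊥ | push {}
  [2] u=1 | in [-2,2] | out [-4,4] | prev ⊥ | push {0}
  [3] u=2 | in [-4,4] | out [-3,5] | prev [-2,2] | push {1}
  [4] u=0 | in [-4,5] | out [-4,5] | prev [-2,2] | push {2}
  [5] u=1 | in [-4,5] | out [-5,5] | prev [-4,4] | push {0}
  [6] u=2 | in [-5,5] | out [-4,5] | prev [-3,5] | push {1}
  [7] u=0 | in [-5,5] | out [-5,5] | prev [-4,5] | push {2}
  [8] u=1 | in [-5,5] | out [-5,5] | ==
  [9] u=2 | in [-5,5] | out [-4,5] | ==

Converged values:
  [0] [-5,5]
  [1] [-5,5]
  [2] [-4,5]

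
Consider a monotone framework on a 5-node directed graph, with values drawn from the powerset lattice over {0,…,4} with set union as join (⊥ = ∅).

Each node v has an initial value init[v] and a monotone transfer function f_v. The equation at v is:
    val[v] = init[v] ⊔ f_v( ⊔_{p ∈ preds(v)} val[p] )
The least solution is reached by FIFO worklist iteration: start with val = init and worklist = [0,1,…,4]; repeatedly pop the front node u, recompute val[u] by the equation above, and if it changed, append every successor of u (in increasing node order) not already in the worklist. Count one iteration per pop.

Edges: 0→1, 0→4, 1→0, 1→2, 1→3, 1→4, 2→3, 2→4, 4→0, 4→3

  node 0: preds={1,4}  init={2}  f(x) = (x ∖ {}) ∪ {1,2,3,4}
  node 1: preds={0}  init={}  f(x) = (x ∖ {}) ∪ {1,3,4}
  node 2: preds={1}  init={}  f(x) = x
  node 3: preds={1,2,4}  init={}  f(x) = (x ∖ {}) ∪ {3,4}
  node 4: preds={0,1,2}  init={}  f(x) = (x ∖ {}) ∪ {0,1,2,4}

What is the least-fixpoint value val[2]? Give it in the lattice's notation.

{0,1,2,3,4}

Worklist (13 pops):
  #1 pop 0: in={} → {1,2,3,4} (was {2}); enqueue []
  #2 pop 1: in={1,2,3,4} → {1,2,3,4} (was {}); enqueue [0]
  #3 pop 2: in={1,2,3,4} → {1,2,3,4} (was {}); enqueue []
  #4 pop 3: in={1,2,3,4} → {1,2,3,4} (was {}); enqueue []
  #5 pop 4: in={1,2,3,4} → {0,1,2,3,4} (was {}); enqueue [3]
  #6 pop 0: in={0,1,2,3,4} → {0,1,2,3,4} (was {1,2,3,4}); enqueue [1,4]
  #7 pop 3: in={0,1,2,3,4} → {0,1,2,3,4} (was {1,2,3,4}); enqueue []
  #8 pop 1: in={0,1,2,3,4} → {0,1,2,3,4} (was {1,2,3,4}); enqueue [0,2,3]
  #9 pop 4: in={0,1,2,3,4} → {0,1,2,3,4} (no change)
  #10 pop 0: in={0,1,2,3,4} → {0,1,2,3,4} (no change)
  #11 pop 2: in={0,1,2,3,4} → {0,1,2,3,4} (was {1,2,3,4}); enqueue [4]
  #12 pop 3: in={0,1,2,3,4} → {0,1,2,3,4} (no change)
  #13 pop 4: in={0,1,2,3,4} → {0,1,2,3,4} (no change)

Fixpoint:
  val[0] = {0,1,2,3,4}
  val[1] = {0,1,2,3,4}
  val[2] = {0,1,2,3,4}
  val[3] = {0,1,2,3,4}
  val[4] = {0,1,2,3,4}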